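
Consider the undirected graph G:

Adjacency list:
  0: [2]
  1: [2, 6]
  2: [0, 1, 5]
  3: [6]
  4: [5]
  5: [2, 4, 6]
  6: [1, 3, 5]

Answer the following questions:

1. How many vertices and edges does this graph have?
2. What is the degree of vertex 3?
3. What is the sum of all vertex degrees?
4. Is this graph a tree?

Count: 7 vertices, 7 edges.
Vertex 3 has neighbors [6], degree = 1.
Handshaking lemma: 2 * 7 = 14.
A tree on 7 vertices has 6 edges. This graph has 7 edges (1 extra). Not a tree.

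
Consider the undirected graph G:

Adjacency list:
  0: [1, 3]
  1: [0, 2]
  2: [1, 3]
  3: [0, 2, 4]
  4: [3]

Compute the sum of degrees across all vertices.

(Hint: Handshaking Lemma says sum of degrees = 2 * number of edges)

Count edges: 5 edges.
By Handshaking Lemma: sum of degrees = 2 * 5 = 10.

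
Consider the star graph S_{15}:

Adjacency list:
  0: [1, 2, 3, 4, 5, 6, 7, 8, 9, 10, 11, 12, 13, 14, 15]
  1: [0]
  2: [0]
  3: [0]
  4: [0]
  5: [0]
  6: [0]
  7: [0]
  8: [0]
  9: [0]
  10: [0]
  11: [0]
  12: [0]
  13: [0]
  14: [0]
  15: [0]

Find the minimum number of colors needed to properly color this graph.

S_{15} has one hub adjacent to 15 leaves; leaves are pairwise non-adjacent.
Color the hub 0 and every leaf 1.
Chromatic number = 2.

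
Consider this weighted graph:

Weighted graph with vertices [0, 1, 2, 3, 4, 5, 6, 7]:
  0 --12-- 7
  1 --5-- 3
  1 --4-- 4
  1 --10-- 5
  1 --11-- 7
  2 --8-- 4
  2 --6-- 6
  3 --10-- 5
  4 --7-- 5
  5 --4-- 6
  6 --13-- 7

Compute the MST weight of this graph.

Applying Kruskal's algorithm (sort edges by weight, add if no cycle):
  Add (1,4) w=4
  Add (5,6) w=4
  Add (1,3) w=5
  Add (2,6) w=6
  Add (4,5) w=7
  Skip (2,4) w=8 (creates cycle)
  Skip (1,5) w=10 (creates cycle)
  Skip (3,5) w=10 (creates cycle)
  Add (1,7) w=11
  Add (0,7) w=12
  Skip (6,7) w=13 (creates cycle)
MST weight = 49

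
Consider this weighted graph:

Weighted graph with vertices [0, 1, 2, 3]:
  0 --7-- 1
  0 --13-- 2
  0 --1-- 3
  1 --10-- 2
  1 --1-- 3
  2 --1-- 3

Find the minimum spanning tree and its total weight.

Applying Kruskal's algorithm (sort edges by weight, add if no cycle):
  Add (0,3) w=1
  Add (1,3) w=1
  Add (2,3) w=1
  Skip (0,1) w=7 (creates cycle)
  Skip (1,2) w=10 (creates cycle)
  Skip (0,2) w=13 (creates cycle)
MST weight = 3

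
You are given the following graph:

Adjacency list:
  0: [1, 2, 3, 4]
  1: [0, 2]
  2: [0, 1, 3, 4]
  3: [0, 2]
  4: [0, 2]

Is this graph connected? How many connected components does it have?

Checking connectivity: the graph has 1 connected component(s).
All vertices are reachable from each other. The graph IS connected.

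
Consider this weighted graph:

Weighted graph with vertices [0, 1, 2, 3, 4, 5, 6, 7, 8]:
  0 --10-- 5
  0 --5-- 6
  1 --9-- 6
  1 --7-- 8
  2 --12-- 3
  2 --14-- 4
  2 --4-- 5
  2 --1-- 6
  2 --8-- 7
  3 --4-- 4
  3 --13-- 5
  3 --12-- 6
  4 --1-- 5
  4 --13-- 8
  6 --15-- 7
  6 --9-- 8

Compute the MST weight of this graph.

Applying Kruskal's algorithm (sort edges by weight, add if no cycle):
  Add (2,6) w=1
  Add (4,5) w=1
  Add (2,5) w=4
  Add (3,4) w=4
  Add (0,6) w=5
  Add (1,8) w=7
  Add (2,7) w=8
  Add (1,6) w=9
  Skip (6,8) w=9 (creates cycle)
  Skip (0,5) w=10 (creates cycle)
  Skip (2,3) w=12 (creates cycle)
  Skip (3,6) w=12 (creates cycle)
  Skip (3,5) w=13 (creates cycle)
  Skip (4,8) w=13 (creates cycle)
  Skip (2,4) w=14 (creates cycle)
  Skip (6,7) w=15 (creates cycle)
MST weight = 39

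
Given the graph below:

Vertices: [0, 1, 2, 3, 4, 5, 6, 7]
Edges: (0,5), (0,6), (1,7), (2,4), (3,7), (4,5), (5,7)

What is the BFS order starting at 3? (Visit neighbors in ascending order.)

BFS from vertex 3 (neighbors processed in ascending order):
Visit order: 3, 7, 1, 5, 0, 4, 6, 2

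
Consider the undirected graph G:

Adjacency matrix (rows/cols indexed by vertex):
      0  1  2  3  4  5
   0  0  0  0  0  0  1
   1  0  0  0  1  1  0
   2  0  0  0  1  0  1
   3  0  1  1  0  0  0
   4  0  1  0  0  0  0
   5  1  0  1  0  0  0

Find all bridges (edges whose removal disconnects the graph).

A bridge is an edge whose removal increases the number of connected components.
Bridges found: (0,5), (1,3), (1,4), (2,3), (2,5)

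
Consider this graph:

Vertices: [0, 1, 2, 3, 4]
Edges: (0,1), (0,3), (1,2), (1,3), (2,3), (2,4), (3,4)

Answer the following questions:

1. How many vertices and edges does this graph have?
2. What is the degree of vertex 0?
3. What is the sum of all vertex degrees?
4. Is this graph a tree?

Count: 5 vertices, 7 edges.
Vertex 0 has neighbors [1, 3], degree = 2.
Handshaking lemma: 2 * 7 = 14.
A tree on 5 vertices has 4 edges. This graph has 7 edges (3 extra). Not a tree.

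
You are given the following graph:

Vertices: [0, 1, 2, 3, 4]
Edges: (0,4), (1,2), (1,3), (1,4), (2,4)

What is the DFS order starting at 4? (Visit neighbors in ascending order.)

DFS from vertex 4 (neighbors processed in ascending order):
Visit order: 4, 0, 1, 2, 3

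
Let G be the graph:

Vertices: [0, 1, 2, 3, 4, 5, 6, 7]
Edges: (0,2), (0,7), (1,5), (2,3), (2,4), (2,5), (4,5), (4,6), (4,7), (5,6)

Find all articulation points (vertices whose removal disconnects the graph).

An articulation point is a vertex whose removal disconnects the graph.
Articulation points: [2, 5]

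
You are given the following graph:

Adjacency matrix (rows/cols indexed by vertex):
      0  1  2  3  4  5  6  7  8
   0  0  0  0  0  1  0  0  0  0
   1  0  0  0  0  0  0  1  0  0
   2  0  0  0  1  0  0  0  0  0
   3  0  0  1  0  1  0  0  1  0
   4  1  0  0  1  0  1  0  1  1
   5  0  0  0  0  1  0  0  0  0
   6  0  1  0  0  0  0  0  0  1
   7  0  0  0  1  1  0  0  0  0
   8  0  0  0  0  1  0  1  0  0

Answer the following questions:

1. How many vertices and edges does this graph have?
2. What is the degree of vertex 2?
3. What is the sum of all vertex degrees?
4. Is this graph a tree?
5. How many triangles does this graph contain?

Count: 9 vertices, 9 edges.
Vertex 2 has neighbors [3], degree = 1.
Handshaking lemma: 2 * 9 = 18.
A tree on 9 vertices has 8 edges. This graph has 9 edges (1 extra). Not a tree.
Number of triangles = 1.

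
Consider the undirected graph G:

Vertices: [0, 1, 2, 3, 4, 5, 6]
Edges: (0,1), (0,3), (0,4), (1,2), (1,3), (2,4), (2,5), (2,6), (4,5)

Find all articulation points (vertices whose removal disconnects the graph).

An articulation point is a vertex whose removal disconnects the graph.
Articulation points: [2]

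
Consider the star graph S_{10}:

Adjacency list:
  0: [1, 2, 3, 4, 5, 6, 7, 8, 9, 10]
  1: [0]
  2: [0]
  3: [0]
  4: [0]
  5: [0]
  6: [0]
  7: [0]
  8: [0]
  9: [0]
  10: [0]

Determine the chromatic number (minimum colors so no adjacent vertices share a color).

S_{10} has one hub adjacent to 10 leaves; leaves are pairwise non-adjacent.
Color the hub 0 and every leaf 1.
Chromatic number = 2.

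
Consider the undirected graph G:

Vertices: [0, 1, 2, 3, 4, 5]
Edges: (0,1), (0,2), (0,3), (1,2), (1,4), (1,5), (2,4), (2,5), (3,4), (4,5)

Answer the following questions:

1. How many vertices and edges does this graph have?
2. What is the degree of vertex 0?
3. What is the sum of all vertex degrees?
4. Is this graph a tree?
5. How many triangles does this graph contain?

Count: 6 vertices, 10 edges.
Vertex 0 has neighbors [1, 2, 3], degree = 3.
Handshaking lemma: 2 * 10 = 20.
A tree on 6 vertices has 5 edges. This graph has 10 edges (5 extra). Not a tree.
Number of triangles = 5.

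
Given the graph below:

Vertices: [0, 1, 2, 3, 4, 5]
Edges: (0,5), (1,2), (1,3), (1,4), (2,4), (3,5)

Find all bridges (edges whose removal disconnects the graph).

A bridge is an edge whose removal increases the number of connected components.
Bridges found: (0,5), (1,3), (3,5)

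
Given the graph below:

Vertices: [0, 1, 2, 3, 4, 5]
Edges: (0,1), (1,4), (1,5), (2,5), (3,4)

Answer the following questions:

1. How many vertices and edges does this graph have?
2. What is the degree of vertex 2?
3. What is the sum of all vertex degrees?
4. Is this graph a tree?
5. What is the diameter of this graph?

Count: 6 vertices, 5 edges.
Vertex 2 has neighbors [5], degree = 1.
Handshaking lemma: 2 * 5 = 10.
A graph is a tree iff it is connected and has exactly n-1 edges. This graph is connected (all 6 vertices in one component) and has 6-1 = 5 edges. It is a tree.
Diameter (longest shortest path) = 4.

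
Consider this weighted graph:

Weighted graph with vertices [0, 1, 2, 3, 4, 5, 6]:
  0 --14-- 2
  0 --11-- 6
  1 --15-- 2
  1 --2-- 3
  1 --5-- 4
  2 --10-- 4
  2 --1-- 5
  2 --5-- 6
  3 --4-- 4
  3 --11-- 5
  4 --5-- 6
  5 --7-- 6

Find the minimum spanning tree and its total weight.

Applying Kruskal's algorithm (sort edges by weight, add if no cycle):
  Add (2,5) w=1
  Add (1,3) w=2
  Add (3,4) w=4
  Skip (1,4) w=5 (creates cycle)
  Add (2,6) w=5
  Add (4,6) w=5
  Skip (5,6) w=7 (creates cycle)
  Skip (2,4) w=10 (creates cycle)
  Add (0,6) w=11
  Skip (3,5) w=11 (creates cycle)
  Skip (0,2) w=14 (creates cycle)
  Skip (1,2) w=15 (creates cycle)
MST weight = 28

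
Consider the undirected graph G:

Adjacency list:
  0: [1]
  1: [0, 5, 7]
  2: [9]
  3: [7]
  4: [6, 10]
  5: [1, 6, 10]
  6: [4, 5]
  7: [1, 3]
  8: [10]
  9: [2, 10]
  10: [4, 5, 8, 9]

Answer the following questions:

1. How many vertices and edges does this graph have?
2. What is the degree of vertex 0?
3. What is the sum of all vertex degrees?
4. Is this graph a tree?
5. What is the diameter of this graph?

Count: 11 vertices, 11 edges.
Vertex 0 has neighbors [1], degree = 1.
Handshaking lemma: 2 * 11 = 22.
A tree on 11 vertices has 10 edges. This graph has 11 edges (1 extra). Not a tree.
Diameter (longest shortest path) = 6.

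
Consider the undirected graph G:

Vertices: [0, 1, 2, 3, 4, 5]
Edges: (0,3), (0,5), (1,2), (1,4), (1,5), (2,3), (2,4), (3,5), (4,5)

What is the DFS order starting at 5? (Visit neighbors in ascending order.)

DFS from vertex 5 (neighbors processed in ascending order):
Visit order: 5, 0, 3, 2, 1, 4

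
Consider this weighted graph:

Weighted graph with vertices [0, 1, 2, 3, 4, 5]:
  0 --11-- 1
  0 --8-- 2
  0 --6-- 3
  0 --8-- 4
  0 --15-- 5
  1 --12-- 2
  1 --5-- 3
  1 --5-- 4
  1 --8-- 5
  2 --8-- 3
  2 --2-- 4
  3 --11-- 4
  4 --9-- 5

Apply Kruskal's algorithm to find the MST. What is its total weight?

Applying Kruskal's algorithm (sort edges by weight, add if no cycle):
  Add (2,4) w=2
  Add (1,4) w=5
  Add (1,3) w=5
  Add (0,3) w=6
  Skip (0,4) w=8 (creates cycle)
  Skip (0,2) w=8 (creates cycle)
  Add (1,5) w=8
  Skip (2,3) w=8 (creates cycle)
  Skip (4,5) w=9 (creates cycle)
  Skip (0,1) w=11 (creates cycle)
  Skip (3,4) w=11 (creates cycle)
  Skip (1,2) w=12 (creates cycle)
  Skip (0,5) w=15 (creates cycle)
MST weight = 26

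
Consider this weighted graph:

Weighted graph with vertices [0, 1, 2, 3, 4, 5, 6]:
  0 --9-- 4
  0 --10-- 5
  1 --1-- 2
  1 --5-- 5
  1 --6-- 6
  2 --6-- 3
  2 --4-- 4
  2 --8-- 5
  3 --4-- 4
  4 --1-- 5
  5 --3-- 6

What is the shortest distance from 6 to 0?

Using Dijkstra's algorithm from vertex 6:
Shortest path: 6 -> 5 -> 0
Total weight: 3 + 10 = 13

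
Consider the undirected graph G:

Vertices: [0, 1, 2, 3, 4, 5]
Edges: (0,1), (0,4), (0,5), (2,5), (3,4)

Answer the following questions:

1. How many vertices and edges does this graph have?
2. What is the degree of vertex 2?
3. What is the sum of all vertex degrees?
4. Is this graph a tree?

Count: 6 vertices, 5 edges.
Vertex 2 has neighbors [5], degree = 1.
Handshaking lemma: 2 * 5 = 10.
A graph is a tree iff it is connected and has exactly n-1 edges. This graph is connected (all 6 vertices in one component) and has 6-1 = 5 edges. It is a tree.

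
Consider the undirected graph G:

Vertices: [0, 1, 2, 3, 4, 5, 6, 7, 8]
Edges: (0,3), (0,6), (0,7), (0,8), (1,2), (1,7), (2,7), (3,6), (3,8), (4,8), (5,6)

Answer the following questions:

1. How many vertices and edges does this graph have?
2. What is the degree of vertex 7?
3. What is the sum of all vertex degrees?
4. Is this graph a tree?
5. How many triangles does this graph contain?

Count: 9 vertices, 11 edges.
Vertex 7 has neighbors [0, 1, 2], degree = 3.
Handshaking lemma: 2 * 11 = 22.
A tree on 9 vertices has 8 edges. This graph has 11 edges (3 extra). Not a tree.
Number of triangles = 3.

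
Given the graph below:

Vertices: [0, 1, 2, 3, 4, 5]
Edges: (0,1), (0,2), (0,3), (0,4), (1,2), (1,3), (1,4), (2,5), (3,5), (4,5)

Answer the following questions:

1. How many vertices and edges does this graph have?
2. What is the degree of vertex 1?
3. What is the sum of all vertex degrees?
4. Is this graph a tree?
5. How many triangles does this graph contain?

Count: 6 vertices, 10 edges.
Vertex 1 has neighbors [0, 2, 3, 4], degree = 4.
Handshaking lemma: 2 * 10 = 20.
A tree on 6 vertices has 5 edges. This graph has 10 edges (5 extra). Not a tree.
Number of triangles = 3.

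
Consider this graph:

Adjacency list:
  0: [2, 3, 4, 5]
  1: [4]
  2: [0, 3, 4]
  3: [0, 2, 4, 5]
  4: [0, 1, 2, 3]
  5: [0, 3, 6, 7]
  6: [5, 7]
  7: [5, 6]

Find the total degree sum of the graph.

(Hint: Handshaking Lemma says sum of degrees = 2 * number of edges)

Count edges: 12 edges.
By Handshaking Lemma: sum of degrees = 2 * 12 = 24.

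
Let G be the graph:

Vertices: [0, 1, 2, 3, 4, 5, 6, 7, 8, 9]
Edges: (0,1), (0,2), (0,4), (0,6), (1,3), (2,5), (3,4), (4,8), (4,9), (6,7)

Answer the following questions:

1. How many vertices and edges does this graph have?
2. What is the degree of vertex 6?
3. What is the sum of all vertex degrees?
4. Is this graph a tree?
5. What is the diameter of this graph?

Count: 10 vertices, 10 edges.
Vertex 6 has neighbors [0, 7], degree = 2.
Handshaking lemma: 2 * 10 = 20.
A tree on 10 vertices has 9 edges. This graph has 10 edges (1 extra). Not a tree.
Diameter (longest shortest path) = 4.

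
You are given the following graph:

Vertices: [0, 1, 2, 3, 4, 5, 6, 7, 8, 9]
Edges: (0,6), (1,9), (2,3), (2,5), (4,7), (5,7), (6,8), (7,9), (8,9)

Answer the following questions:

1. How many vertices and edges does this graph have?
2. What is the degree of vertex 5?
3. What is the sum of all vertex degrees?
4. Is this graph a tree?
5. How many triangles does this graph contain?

Count: 10 vertices, 9 edges.
Vertex 5 has neighbors [2, 7], degree = 2.
Handshaking lemma: 2 * 9 = 18.
A graph is a tree iff it is connected and has exactly n-1 edges. This graph is connected (all 10 vertices in one component) and has 10-1 = 9 edges. It is a tree.
Number of triangles = 0.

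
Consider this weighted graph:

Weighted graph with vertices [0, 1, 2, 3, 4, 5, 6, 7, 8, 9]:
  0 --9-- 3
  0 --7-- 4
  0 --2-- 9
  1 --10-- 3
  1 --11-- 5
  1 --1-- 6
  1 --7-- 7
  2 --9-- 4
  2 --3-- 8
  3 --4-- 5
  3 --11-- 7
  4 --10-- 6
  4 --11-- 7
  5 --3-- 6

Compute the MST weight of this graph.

Applying Kruskal's algorithm (sort edges by weight, add if no cycle):
  Add (1,6) w=1
  Add (0,9) w=2
  Add (2,8) w=3
  Add (5,6) w=3
  Add (3,5) w=4
  Add (0,4) w=7
  Add (1,7) w=7
  Add (0,3) w=9
  Add (2,4) w=9
  Skip (1,3) w=10 (creates cycle)
  Skip (4,6) w=10 (creates cycle)
  Skip (1,5) w=11 (creates cycle)
  Skip (3,7) w=11 (creates cycle)
  Skip (4,7) w=11 (creates cycle)
MST weight = 45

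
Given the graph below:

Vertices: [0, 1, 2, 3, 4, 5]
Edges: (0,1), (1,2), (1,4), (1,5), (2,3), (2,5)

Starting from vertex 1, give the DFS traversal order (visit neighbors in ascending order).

DFS from vertex 1 (neighbors processed in ascending order):
Visit order: 1, 0, 2, 3, 5, 4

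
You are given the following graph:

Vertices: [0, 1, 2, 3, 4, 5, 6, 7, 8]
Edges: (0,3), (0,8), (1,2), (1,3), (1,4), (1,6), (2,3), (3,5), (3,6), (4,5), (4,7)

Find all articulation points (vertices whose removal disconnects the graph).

An articulation point is a vertex whose removal disconnects the graph.
Articulation points: [0, 3, 4]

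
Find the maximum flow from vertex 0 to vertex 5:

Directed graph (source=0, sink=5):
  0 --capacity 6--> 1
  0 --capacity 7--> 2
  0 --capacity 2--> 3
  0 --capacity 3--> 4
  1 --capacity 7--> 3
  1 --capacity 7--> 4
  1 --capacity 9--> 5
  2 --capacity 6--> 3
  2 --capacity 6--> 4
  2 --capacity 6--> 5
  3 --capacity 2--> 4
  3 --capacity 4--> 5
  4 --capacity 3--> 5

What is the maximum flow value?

Computing max flow:
  Flow on (0->1): 6/6
  Flow on (0->2): 7/7
  Flow on (0->3): 2/2
  Flow on (0->4): 3/3
  Flow on (1->5): 6/9
  Flow on (2->3): 1/6
  Flow on (2->5): 6/6
  Flow on (3->5): 3/4
  Flow on (4->5): 3/3
Maximum flow = 18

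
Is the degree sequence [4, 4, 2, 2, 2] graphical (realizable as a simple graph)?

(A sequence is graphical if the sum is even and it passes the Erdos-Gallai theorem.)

Sum of degrees = 14. Sum is even and passes Erdos-Gallai. The sequence IS graphical.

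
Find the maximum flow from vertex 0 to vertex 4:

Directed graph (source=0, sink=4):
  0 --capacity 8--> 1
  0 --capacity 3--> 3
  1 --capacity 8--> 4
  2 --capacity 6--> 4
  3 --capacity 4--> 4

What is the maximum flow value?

Computing max flow:
  Flow on (0->1): 8/8
  Flow on (0->3): 3/3
  Flow on (1->4): 8/8
  Flow on (3->4): 3/4
Maximum flow = 11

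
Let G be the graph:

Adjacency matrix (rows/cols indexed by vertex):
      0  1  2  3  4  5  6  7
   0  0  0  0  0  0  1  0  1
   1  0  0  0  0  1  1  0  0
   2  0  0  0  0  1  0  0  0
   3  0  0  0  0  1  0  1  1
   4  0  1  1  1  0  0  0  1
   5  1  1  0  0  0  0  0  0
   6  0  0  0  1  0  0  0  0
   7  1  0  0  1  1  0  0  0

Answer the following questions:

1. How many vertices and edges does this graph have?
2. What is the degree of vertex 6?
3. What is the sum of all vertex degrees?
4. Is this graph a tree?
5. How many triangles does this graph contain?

Count: 8 vertices, 9 edges.
Vertex 6 has neighbors [3], degree = 1.
Handshaking lemma: 2 * 9 = 18.
A tree on 8 vertices has 7 edges. This graph has 9 edges (2 extra). Not a tree.
Number of triangles = 1.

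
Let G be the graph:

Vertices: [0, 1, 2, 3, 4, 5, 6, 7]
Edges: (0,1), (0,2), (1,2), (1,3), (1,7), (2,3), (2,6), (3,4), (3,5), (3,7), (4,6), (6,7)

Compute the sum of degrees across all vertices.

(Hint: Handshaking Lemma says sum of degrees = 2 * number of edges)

Count edges: 12 edges.
By Handshaking Lemma: sum of degrees = 2 * 12 = 24.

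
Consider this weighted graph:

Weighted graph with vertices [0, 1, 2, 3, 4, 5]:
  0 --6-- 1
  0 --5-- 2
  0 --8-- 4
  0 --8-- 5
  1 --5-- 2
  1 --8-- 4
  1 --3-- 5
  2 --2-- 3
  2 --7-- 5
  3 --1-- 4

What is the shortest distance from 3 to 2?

Using Dijkstra's algorithm from vertex 3:
Shortest path: 3 -> 2
Total weight: 2 = 2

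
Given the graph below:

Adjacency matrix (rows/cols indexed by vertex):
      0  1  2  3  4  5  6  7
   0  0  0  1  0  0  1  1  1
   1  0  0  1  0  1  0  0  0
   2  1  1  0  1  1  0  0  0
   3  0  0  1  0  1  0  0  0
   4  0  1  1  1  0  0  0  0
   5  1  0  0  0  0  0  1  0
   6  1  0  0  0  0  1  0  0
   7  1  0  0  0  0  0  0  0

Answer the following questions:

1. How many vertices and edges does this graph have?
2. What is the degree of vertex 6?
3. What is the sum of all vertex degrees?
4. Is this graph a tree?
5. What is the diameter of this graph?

Count: 8 vertices, 10 edges.
Vertex 6 has neighbors [0, 5], degree = 2.
Handshaking lemma: 2 * 10 = 20.
A tree on 8 vertices has 7 edges. This graph has 10 edges (3 extra). Not a tree.
Diameter (longest shortest path) = 3.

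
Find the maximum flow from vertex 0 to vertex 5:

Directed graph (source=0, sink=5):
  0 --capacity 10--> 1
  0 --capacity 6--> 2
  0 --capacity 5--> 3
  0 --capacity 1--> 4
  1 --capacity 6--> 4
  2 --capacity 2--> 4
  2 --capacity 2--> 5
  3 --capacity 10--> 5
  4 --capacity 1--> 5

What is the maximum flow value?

Computing max flow:
  Flow on (0->2): 3/6
  Flow on (0->3): 5/5
  Flow on (2->4): 1/2
  Flow on (2->5): 2/2
  Flow on (3->5): 5/10
  Flow on (4->5): 1/1
Maximum flow = 8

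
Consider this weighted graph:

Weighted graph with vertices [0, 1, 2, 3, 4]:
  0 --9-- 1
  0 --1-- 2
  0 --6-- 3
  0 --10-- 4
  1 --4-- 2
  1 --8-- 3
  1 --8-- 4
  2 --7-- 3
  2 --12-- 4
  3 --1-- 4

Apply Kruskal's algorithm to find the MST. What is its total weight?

Applying Kruskal's algorithm (sort edges by weight, add if no cycle):
  Add (0,2) w=1
  Add (3,4) w=1
  Add (1,2) w=4
  Add (0,3) w=6
  Skip (2,3) w=7 (creates cycle)
  Skip (1,3) w=8 (creates cycle)
  Skip (1,4) w=8 (creates cycle)
  Skip (0,1) w=9 (creates cycle)
  Skip (0,4) w=10 (creates cycle)
  Skip (2,4) w=12 (creates cycle)
MST weight = 12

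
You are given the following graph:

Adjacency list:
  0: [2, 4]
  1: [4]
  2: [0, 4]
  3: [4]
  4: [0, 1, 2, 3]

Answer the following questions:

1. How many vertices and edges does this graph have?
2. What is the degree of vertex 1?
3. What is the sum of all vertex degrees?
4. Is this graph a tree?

Count: 5 vertices, 5 edges.
Vertex 1 has neighbors [4], degree = 1.
Handshaking lemma: 2 * 5 = 10.
A tree on 5 vertices has 4 edges. This graph has 5 edges (1 extra). Not a tree.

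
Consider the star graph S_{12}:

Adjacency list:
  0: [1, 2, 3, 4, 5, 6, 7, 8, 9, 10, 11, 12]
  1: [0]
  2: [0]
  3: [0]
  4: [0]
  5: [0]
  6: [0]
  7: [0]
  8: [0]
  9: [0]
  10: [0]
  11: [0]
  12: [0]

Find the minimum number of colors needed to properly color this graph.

S_{12} has one hub adjacent to 12 leaves; leaves are pairwise non-adjacent.
Color the hub 0 and every leaf 1.
Chromatic number = 2.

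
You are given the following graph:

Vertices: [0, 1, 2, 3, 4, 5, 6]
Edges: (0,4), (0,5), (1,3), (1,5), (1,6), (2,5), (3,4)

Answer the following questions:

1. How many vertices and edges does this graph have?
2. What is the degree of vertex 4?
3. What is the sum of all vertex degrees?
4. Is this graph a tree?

Count: 7 vertices, 7 edges.
Vertex 4 has neighbors [0, 3], degree = 2.
Handshaking lemma: 2 * 7 = 14.
A tree on 7 vertices has 6 edges. This graph has 7 edges (1 extra). Not a tree.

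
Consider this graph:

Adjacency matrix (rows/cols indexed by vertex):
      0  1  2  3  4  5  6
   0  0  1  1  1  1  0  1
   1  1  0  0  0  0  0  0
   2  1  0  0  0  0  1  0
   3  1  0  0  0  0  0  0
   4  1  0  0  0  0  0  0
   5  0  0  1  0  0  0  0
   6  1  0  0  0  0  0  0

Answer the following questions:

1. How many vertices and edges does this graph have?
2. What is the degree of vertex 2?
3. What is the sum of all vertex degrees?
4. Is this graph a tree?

Count: 7 vertices, 6 edges.
Vertex 2 has neighbors [0, 5], degree = 2.
Handshaking lemma: 2 * 6 = 12.
A graph is a tree iff it is connected and has exactly n-1 edges. This graph is connected (all 7 vertices in one component) and has 7-1 = 6 edges. It is a tree.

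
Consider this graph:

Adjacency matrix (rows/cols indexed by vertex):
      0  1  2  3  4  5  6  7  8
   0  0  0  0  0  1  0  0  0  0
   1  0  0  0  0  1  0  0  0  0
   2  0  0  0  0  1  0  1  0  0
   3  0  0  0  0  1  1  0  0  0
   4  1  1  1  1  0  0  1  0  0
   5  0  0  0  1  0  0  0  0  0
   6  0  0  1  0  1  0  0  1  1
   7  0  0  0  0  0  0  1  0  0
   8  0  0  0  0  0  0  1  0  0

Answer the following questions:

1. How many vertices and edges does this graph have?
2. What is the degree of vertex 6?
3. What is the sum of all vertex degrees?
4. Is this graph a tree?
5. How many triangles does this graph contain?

Count: 9 vertices, 9 edges.
Vertex 6 has neighbors [2, 4, 7, 8], degree = 4.
Handshaking lemma: 2 * 9 = 18.
A tree on 9 vertices has 8 edges. This graph has 9 edges (1 extra). Not a tree.
Number of triangles = 1.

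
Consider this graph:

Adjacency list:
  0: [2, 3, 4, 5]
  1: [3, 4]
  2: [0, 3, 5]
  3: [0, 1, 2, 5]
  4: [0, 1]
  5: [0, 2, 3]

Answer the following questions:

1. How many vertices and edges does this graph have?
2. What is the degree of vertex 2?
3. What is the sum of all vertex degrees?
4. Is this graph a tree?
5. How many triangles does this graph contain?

Count: 6 vertices, 9 edges.
Vertex 2 has neighbors [0, 3, 5], degree = 3.
Handshaking lemma: 2 * 9 = 18.
A tree on 6 vertices has 5 edges. This graph has 9 edges (4 extra). Not a tree.
Number of triangles = 4.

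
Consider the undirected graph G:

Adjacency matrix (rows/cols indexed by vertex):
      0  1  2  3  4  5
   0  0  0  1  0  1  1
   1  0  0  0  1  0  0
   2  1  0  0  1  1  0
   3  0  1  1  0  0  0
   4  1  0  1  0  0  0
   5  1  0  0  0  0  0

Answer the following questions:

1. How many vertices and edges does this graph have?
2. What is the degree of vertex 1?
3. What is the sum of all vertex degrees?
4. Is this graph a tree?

Count: 6 vertices, 6 edges.
Vertex 1 has neighbors [3], degree = 1.
Handshaking lemma: 2 * 6 = 12.
A tree on 6 vertices has 5 edges. This graph has 6 edges (1 extra). Not a tree.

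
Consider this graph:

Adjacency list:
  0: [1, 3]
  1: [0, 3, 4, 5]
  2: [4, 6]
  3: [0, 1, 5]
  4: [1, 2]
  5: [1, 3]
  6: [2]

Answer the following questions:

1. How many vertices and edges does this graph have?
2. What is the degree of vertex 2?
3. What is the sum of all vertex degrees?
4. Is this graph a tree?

Count: 7 vertices, 8 edges.
Vertex 2 has neighbors [4, 6], degree = 2.
Handshaking lemma: 2 * 8 = 16.
A tree on 7 vertices has 6 edges. This graph has 8 edges (2 extra). Not a tree.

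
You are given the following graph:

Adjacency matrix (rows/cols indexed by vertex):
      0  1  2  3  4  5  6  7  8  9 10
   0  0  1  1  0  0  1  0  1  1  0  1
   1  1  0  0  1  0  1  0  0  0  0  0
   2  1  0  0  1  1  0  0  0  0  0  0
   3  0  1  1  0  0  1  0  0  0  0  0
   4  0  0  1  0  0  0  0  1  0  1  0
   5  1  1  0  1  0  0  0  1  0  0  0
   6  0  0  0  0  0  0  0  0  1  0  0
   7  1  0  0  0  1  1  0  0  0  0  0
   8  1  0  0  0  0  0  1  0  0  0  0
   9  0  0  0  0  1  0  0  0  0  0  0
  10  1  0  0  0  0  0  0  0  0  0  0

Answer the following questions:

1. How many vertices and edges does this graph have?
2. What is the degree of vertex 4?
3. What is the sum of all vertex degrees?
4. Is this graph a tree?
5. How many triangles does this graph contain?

Count: 11 vertices, 15 edges.
Vertex 4 has neighbors [2, 7, 9], degree = 3.
Handshaking lemma: 2 * 15 = 30.
A tree on 11 vertices has 10 edges. This graph has 15 edges (5 extra). Not a tree.
Number of triangles = 3.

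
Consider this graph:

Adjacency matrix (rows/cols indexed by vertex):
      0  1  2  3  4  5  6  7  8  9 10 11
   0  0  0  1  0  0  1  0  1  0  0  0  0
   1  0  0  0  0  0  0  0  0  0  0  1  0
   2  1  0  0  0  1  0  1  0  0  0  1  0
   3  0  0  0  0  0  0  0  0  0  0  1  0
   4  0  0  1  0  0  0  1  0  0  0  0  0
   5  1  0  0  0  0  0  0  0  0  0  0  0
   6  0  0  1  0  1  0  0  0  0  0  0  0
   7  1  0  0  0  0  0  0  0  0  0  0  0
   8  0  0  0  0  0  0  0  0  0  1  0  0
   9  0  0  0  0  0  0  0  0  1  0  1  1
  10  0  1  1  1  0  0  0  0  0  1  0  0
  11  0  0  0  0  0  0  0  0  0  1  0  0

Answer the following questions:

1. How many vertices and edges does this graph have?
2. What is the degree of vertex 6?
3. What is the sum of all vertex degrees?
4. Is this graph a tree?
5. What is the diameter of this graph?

Count: 12 vertices, 12 edges.
Vertex 6 has neighbors [2, 4], degree = 2.
Handshaking lemma: 2 * 12 = 24.
A tree on 12 vertices has 11 edges. This graph has 12 edges (1 extra). Not a tree.
Diameter (longest shortest path) = 5.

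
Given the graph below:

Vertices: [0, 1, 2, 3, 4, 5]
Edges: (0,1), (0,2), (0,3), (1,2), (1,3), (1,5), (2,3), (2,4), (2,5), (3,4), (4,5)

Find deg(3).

Vertex 3 has neighbors [0, 1, 2, 4], so deg(3) = 4.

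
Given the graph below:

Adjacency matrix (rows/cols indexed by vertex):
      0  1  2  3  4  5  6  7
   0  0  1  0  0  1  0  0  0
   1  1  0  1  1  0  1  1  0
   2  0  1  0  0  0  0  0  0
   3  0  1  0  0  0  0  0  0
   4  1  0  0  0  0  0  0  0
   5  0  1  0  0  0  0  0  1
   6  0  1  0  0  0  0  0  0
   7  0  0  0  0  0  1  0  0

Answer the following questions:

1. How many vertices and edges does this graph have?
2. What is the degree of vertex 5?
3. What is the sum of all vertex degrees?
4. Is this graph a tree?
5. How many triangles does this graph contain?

Count: 8 vertices, 7 edges.
Vertex 5 has neighbors [1, 7], degree = 2.
Handshaking lemma: 2 * 7 = 14.
A graph is a tree iff it is connected and has exactly n-1 edges. This graph is connected (all 8 vertices in one component) and has 8-1 = 7 edges. It is a tree.
Number of triangles = 0.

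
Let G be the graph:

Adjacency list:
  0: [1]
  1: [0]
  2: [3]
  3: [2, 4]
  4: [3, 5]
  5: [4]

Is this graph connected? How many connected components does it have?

Checking connectivity: the graph has 2 connected component(s).
Components: [[0, 1], [2, 3, 4, 5]]. The graph is NOT connected.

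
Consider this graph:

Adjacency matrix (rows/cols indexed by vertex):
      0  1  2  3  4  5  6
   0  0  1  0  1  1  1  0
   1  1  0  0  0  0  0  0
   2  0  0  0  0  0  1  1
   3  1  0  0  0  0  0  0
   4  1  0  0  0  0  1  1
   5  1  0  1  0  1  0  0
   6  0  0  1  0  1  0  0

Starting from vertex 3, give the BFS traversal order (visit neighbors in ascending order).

BFS from vertex 3 (neighbors processed in ascending order):
Visit order: 3, 0, 1, 4, 5, 6, 2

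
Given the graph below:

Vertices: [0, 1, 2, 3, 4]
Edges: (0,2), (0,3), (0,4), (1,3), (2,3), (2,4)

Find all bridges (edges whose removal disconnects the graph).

A bridge is an edge whose removal increases the number of connected components.
Bridges found: (1,3)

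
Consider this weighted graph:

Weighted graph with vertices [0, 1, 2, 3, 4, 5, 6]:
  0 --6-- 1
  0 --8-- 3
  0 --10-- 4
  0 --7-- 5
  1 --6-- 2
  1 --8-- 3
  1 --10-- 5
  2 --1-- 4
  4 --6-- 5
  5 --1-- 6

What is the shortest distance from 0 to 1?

Using Dijkstra's algorithm from vertex 0:
Shortest path: 0 -> 1
Total weight: 6 = 6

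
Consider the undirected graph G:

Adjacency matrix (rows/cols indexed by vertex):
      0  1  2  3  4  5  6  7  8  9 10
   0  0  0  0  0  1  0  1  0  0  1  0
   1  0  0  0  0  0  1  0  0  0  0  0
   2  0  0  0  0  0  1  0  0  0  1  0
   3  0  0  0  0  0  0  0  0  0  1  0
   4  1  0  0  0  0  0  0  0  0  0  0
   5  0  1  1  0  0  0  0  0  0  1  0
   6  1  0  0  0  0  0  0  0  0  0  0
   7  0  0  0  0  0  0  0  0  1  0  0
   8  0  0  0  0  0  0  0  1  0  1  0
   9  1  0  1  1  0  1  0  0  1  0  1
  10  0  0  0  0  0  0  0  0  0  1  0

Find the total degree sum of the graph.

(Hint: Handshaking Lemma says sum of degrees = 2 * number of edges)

Count edges: 11 edges.
By Handshaking Lemma: sum of degrees = 2 * 11 = 22.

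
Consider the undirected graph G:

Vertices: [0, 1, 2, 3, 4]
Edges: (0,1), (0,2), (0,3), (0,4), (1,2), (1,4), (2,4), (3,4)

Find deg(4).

Vertex 4 has neighbors [0, 1, 2, 3], so deg(4) = 4.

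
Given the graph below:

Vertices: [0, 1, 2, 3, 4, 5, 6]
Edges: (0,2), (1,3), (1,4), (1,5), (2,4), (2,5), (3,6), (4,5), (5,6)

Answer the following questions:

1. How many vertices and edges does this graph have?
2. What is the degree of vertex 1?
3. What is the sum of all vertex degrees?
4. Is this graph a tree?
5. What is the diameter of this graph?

Count: 7 vertices, 9 edges.
Vertex 1 has neighbors [3, 4, 5], degree = 3.
Handshaking lemma: 2 * 9 = 18.
A tree on 7 vertices has 6 edges. This graph has 9 edges (3 extra). Not a tree.
Diameter (longest shortest path) = 4.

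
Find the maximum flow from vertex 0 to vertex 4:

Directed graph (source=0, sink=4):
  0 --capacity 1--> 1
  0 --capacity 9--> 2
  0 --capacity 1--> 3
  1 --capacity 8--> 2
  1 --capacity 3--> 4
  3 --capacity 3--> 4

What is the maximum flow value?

Computing max flow:
  Flow on (0->1): 1/1
  Flow on (0->3): 1/1
  Flow on (1->4): 1/3
  Flow on (3->4): 1/3
Maximum flow = 2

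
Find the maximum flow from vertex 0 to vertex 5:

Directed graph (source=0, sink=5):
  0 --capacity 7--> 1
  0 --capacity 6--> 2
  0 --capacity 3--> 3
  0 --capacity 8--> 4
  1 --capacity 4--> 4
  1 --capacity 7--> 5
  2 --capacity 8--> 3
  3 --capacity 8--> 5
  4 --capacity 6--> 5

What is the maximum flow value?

Computing max flow:
  Flow on (0->1): 7/7
  Flow on (0->2): 6/6
  Flow on (0->3): 2/3
  Flow on (0->4): 6/8
  Flow on (1->5): 7/7
  Flow on (2->3): 6/8
  Flow on (3->5): 8/8
  Flow on (4->5): 6/6
Maximum flow = 21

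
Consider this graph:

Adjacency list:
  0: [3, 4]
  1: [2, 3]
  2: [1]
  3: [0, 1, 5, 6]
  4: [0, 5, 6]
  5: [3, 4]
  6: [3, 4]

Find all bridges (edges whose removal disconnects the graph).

A bridge is an edge whose removal increases the number of connected components.
Bridges found: (1,2), (1,3)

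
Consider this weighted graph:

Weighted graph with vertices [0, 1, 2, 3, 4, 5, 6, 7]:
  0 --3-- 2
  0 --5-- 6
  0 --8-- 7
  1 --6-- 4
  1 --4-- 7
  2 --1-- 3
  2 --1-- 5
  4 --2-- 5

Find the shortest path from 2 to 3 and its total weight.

Using Dijkstra's algorithm from vertex 2:
Shortest path: 2 -> 3
Total weight: 1 = 1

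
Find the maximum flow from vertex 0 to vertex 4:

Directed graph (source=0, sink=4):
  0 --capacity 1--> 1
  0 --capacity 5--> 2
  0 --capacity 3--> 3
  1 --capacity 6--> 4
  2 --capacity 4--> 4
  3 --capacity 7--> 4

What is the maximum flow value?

Computing max flow:
  Flow on (0->1): 1/1
  Flow on (0->2): 4/5
  Flow on (0->3): 3/3
  Flow on (1->4): 1/6
  Flow on (2->4): 4/4
  Flow on (3->4): 3/7
Maximum flow = 8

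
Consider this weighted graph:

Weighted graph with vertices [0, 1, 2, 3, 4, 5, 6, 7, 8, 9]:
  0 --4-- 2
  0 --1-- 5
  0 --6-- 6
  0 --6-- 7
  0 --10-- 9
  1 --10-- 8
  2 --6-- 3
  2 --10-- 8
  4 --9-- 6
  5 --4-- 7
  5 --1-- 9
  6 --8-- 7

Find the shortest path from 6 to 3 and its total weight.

Using Dijkstra's algorithm from vertex 6:
Shortest path: 6 -> 0 -> 2 -> 3
Total weight: 6 + 4 + 6 = 16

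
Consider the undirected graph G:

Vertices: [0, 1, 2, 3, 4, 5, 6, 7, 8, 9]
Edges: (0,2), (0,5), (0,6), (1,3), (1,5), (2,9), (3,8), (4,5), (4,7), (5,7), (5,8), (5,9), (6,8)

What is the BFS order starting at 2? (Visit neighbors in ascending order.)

BFS from vertex 2 (neighbors processed in ascending order):
Visit order: 2, 0, 9, 5, 6, 1, 4, 7, 8, 3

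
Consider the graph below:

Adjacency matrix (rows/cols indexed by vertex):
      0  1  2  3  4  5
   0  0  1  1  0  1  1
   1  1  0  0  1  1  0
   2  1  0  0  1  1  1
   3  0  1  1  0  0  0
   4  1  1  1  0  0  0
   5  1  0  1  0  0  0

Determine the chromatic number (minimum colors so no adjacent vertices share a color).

The graph has a maximum clique of size 3 (lower bound on chromatic number).
A valid 3-coloring: {0: 0, 1: 1, 2: 1, 3: 0, 4: 2, 5: 2}.
Chromatic number = 3.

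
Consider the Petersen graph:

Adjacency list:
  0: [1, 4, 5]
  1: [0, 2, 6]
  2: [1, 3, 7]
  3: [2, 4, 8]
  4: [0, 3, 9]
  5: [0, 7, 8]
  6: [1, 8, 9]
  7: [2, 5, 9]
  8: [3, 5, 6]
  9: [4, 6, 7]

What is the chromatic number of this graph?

The Petersen graph contains odd cycles (e.g. the outer 5-cycle), so chi >= 3.
A proper 3-coloring exists (it is a well-known 3-chromatic graph).
Chromatic number = 3.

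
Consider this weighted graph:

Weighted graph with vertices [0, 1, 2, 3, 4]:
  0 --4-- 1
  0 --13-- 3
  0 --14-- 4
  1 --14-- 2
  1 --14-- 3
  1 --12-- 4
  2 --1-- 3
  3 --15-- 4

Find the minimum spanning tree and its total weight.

Applying Kruskal's algorithm (sort edges by weight, add if no cycle):
  Add (2,3) w=1
  Add (0,1) w=4
  Add (1,4) w=12
  Add (0,3) w=13
  Skip (0,4) w=14 (creates cycle)
  Skip (1,3) w=14 (creates cycle)
  Skip (1,2) w=14 (creates cycle)
  Skip (3,4) w=15 (creates cycle)
MST weight = 30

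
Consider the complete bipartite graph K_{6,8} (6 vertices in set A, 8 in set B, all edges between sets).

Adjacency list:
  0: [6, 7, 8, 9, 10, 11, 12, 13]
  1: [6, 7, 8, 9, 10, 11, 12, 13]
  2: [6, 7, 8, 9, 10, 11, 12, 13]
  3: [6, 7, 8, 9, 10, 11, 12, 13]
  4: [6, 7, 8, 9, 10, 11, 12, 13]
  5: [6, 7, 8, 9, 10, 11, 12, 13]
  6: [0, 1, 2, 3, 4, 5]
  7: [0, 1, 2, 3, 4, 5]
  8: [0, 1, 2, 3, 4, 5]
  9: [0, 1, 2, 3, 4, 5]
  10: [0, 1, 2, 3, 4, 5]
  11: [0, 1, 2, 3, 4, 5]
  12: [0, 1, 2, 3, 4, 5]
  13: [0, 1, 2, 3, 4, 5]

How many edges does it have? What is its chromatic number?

K_{6,8} has 6 * 8 = 48 edges.
Bipartite graphs have chromatic number 2 (color each partition differently).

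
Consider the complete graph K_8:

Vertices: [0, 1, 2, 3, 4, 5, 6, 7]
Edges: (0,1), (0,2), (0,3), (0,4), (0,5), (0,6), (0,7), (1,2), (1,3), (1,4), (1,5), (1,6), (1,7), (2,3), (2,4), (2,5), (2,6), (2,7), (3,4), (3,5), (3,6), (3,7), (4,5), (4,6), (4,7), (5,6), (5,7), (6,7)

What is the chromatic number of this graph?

In K_8, every vertex is adjacent to every other vertex.
Each vertex needs a unique color.
Chromatic number = 8.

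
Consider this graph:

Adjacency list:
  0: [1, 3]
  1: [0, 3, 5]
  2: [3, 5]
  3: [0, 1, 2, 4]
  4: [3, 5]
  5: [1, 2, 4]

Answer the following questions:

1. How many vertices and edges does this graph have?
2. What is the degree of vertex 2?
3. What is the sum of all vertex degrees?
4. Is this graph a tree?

Count: 6 vertices, 8 edges.
Vertex 2 has neighbors [3, 5], degree = 2.
Handshaking lemma: 2 * 8 = 16.
A tree on 6 vertices has 5 edges. This graph has 8 edges (3 extra). Not a tree.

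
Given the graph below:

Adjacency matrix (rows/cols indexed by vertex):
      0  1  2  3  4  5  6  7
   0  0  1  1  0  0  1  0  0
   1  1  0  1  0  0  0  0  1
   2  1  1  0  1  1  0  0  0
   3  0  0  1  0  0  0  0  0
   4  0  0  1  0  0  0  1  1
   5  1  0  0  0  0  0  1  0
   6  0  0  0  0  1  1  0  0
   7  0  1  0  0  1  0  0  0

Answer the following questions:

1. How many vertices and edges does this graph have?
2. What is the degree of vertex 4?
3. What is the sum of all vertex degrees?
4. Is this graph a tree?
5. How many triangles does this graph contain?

Count: 8 vertices, 10 edges.
Vertex 4 has neighbors [2, 6, 7], degree = 3.
Handshaking lemma: 2 * 10 = 20.
A tree on 8 vertices has 7 edges. This graph has 10 edges (3 extra). Not a tree.
Number of triangles = 1.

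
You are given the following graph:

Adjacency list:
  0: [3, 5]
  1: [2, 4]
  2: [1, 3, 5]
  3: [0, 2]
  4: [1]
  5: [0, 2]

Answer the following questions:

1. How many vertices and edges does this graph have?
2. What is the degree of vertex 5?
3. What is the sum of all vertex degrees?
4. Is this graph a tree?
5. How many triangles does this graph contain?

Count: 6 vertices, 6 edges.
Vertex 5 has neighbors [0, 2], degree = 2.
Handshaking lemma: 2 * 6 = 12.
A tree on 6 vertices has 5 edges. This graph has 6 edges (1 extra). Not a tree.
Number of triangles = 0.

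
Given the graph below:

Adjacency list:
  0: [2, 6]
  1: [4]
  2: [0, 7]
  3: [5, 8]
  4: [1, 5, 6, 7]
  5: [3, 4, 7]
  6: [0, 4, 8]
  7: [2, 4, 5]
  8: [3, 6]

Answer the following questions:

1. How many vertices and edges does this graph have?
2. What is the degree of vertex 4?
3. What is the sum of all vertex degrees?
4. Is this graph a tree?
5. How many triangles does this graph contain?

Count: 9 vertices, 11 edges.
Vertex 4 has neighbors [1, 5, 6, 7], degree = 4.
Handshaking lemma: 2 * 11 = 22.
A tree on 9 vertices has 8 edges. This graph has 11 edges (3 extra). Not a tree.
Number of triangles = 1.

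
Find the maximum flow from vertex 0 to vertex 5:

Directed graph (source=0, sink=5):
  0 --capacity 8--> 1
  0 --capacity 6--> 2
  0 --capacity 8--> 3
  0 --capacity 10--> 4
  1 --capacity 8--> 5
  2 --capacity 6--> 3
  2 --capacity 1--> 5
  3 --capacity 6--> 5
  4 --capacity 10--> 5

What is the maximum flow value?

Computing max flow:
  Flow on (0->1): 8/8
  Flow on (0->2): 1/6
  Flow on (0->3): 6/8
  Flow on (0->4): 10/10
  Flow on (1->5): 8/8
  Flow on (2->5): 1/1
  Flow on (3->5): 6/6
  Flow on (4->5): 10/10
Maximum flow = 25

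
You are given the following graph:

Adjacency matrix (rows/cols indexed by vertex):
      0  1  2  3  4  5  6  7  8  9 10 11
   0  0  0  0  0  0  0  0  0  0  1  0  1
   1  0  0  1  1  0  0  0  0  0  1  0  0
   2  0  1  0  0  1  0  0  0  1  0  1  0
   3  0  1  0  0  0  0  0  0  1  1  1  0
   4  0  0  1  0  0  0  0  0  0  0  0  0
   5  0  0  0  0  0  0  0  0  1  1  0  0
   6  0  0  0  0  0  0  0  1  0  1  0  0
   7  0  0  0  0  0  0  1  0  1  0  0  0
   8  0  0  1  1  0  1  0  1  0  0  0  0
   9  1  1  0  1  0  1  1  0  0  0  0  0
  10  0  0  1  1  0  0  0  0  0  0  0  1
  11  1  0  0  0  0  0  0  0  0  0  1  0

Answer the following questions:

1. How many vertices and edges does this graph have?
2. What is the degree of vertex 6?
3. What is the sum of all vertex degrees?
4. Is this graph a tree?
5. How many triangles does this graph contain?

Count: 12 vertices, 17 edges.
Vertex 6 has neighbors [7, 9], degree = 2.
Handshaking lemma: 2 * 17 = 34.
A tree on 12 vertices has 11 edges. This graph has 17 edges (6 extra). Not a tree.
Number of triangles = 1.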